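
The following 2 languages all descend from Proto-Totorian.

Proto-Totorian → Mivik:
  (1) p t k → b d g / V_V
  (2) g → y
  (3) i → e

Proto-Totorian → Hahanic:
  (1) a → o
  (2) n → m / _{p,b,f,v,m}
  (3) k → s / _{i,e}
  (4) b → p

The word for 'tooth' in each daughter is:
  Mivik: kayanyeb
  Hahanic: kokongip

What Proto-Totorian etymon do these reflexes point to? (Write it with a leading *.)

*kakangib

Position 8: Mivik has b, Hahanic has p. Taking the neighbouring segments as reconstructed: Mivik b can only go back to *b; Hahanic p could go back to *p or *b — the one source consistent with every daughter is *b.
Position 4: Mivik has a, Hahanic has o. Mivik preserves a here (none of its changes turn any other segment into a), so the proto-segment is *a.
Continuing position by position gives *kakangib; check it forward:
Mivik: *kakangib > kagangib > kayanyib > kayanyeb  (by intervocalic voicing, unconditioned shift, vowel merger)
Hahanic: *kakangib > kokongib > kokongip  (by vowel merger, unconditioned shift)
No other proto-form is consistent with every reflex, so the reconstruction is *kakangib.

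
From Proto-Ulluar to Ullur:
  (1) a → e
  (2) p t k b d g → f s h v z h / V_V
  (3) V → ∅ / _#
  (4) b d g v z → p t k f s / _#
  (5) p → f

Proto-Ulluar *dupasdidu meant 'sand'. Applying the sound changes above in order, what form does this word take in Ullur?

Ullur: start from *dupasdidu.
  rule 1 (vowel merger): dupasdidu → dupesdidu
  rule 2 (intervocalic lenition): dupesdidu → dufesdizu
  rule 3 (apocope): dufesdizu → dufesdiz
  rule 4 (final devoicing): dufesdiz → dufesdis
  rule 5: no change — dufesdis
  ⇒ Ullur dufesdis

dufesdis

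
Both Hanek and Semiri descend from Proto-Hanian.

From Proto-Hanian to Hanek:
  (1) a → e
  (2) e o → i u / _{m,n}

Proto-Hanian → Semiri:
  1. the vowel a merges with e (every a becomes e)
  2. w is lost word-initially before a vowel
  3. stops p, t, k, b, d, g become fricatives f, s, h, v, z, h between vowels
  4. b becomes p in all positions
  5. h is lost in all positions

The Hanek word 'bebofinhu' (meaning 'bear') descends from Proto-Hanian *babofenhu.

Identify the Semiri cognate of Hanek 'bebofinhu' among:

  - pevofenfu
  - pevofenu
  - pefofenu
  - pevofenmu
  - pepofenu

Semiri: *babofenhu
  babofenhu → bebofenhu   [vowel merger]
  bebofenhu (rule 2 does not apply)
  bebofenhu → bevofenhu   [intervocalic lenition]
  bevofenhu → pevofenhu   [unconditioned shift]
  pevofenhu → pevofenu   [h-loss]
  giving Semiri pevofenu.
Among the options, 'pevofenu' alone shows every Semiri change applied in order.

pevofenu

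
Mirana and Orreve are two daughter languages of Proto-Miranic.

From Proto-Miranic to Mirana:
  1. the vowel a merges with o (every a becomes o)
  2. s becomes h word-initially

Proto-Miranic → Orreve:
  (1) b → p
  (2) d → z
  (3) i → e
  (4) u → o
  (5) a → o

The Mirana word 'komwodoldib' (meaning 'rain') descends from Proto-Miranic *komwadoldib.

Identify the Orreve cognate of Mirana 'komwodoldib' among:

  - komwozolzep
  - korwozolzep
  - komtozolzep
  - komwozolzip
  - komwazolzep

komwozolzep

Orreve: *komwadoldib
  komwadoldib → komwadoldip   [unconditioned shift]
  komwadoldip → komwazolzip   [unconditioned shift]
  komwazolzip → komwazolzep   [vowel merger]
  komwazolzep (rule 4 does not apply)
  komwazolzep → komwozolzep   [vowel merger]
  giving Orreve komwozolzep.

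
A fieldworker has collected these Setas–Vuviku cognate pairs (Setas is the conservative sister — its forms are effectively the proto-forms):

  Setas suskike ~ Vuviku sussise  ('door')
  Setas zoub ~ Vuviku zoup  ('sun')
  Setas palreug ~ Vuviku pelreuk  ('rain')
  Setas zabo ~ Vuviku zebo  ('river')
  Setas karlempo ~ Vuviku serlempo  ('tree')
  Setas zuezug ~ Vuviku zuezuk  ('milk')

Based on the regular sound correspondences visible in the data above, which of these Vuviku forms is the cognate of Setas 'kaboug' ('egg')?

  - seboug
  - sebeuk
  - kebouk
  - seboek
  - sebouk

sebouk

karlempo ~ serlempo — Setas k corresponds to Vuviku s word-initially before a back vowel.
zabo ~ zebo — Setas a corresponds to Vuviku e after a consonant, before a labial obstruent.
palreug ~ pelreuk, zuezug ~ zuezuk — Setas g corresponds to Vuviku k word-finally.
Applying these to Setas 'kaboug':
  kaboug → saboug   (k→s word-initially before a back vowel)
  saboug → seboug   (a→e after a consonant, before a labial obstruent)
  seboug → sebouk   (g→k word-finally)
So the Vuviku cognate is 'sebouk'.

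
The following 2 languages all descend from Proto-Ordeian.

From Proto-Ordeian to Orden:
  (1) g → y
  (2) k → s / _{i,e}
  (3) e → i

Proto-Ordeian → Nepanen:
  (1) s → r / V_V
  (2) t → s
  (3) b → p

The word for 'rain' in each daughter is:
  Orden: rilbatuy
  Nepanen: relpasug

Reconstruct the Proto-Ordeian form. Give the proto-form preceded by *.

*relbatug

Position 6: Orden has t, Nepanen has s. Orden preserves t here (none of its changes turn any other segment into t), so the proto-segment is *t.
Position 2: Orden has i, Nepanen has e. Nepanen preserves e here (none of its changes turn any other segment into e), so the proto-segment is *e.
Position 4: Orden has b, Nepanen has p. Orden preserves b here (none of its changes turn any other segment into b), so the proto-segment is *b.
Verify the candidate proto-form against each daughter:
Orden: start from *relbatug.
  rule 1 (unconditioned shift): relbatug → relbatuy
  rule 2: no change — relbatuy
  rule 3 (vowel merger): relbatuy → rilbatuy
  ⇒ Orden rilbatuy
Nepanen: *relbatug
  relbatug (rule 1 does not apply)
  relbatug → relbasug   [unconditioned shift]
  relbasug → relpasug   [unconditioned shift]
  giving Nepanen relpasug.
No other proto-form is consistent with every reflex, so the reconstruction is *relbatug.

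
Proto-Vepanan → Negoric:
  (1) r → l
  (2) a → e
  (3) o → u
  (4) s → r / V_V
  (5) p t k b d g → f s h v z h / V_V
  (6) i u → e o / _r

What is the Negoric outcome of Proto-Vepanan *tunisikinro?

Negoric: start from *tunisikinro.
  rule 1 (unconditioned shift): tunisikinro → tunisikinlo
  rule 2: no change — tunisikinlo
  rule 3 (vowel merger): tunisikinlo → tunisikinlu
  rule 4 (rhotacism): tunisikinlu → tunirikinlu
  rule 5 (intervocalic lenition): tunirikinlu → tunirihinlu
  rule 6 (pre-rhotic lowering): tunirihinlu → tunerihinlu
  ⇒ Negoric tunerihinlu

tunerihinlu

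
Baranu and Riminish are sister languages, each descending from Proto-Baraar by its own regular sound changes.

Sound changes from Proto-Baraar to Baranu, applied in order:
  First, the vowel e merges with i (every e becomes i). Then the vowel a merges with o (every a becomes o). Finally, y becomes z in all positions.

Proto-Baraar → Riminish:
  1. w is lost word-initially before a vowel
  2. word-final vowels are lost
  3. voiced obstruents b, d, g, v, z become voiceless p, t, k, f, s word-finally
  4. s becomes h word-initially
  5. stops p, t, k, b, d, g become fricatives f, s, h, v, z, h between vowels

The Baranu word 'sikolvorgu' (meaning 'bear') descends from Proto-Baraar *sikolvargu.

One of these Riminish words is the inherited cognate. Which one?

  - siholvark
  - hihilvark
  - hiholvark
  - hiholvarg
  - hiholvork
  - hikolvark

Riminish: *sikolvargu > sikolvarg > sikolvark > hikolvark > hiholvark  (by apocope, final devoicing, debuccalisation, intervocalic lenition)

hiholvark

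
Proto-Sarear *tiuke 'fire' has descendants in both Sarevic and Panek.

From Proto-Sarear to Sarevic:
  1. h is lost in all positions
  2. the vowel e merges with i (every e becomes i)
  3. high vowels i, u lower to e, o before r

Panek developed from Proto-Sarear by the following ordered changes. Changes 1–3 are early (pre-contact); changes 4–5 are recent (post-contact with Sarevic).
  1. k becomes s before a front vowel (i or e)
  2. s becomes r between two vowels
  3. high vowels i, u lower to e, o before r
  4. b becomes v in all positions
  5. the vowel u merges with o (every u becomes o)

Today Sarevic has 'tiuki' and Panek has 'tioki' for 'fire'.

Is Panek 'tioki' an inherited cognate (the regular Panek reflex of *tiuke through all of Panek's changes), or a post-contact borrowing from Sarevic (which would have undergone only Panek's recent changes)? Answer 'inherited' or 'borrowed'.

borrowed

If inherited, *tiuke would pass through all of Panek's changes:
Panek: *tiuke > tiuse > tiure > tiore  (by palatalisation, rhotacism, pre-rhotic lowering)
If borrowed from Sarevic 'tiuki' after the early changes, it would undergo only the recent ones:
  rule 4 (unconditioned shift): no change (tiuki)
  rule 5 (vowel merger): tiuki → tioki
  ⇒ as a loan: tioki
Panek 'tioki' matches the loan outcome 'tioki', not the inherited 'tiore' — it skipped the early Panek changes, so it was borrowed from Sarevic.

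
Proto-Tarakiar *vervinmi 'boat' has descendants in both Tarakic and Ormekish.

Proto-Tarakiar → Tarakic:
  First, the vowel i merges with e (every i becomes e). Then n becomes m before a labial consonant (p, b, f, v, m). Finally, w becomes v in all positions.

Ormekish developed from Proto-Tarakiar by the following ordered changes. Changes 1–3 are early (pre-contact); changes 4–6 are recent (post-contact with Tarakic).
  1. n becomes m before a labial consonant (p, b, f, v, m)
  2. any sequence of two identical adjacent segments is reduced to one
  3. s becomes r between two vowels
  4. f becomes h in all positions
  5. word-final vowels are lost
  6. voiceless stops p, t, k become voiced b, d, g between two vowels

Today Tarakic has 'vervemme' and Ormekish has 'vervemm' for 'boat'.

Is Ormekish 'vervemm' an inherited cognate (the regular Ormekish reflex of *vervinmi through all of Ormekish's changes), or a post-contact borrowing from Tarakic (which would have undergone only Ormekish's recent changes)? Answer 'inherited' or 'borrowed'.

If inherited, *vervinmi would pass through all of Ormekish's changes:
Ormekish: *vervinmi
  vervinmi → vervimmi   [nasal place assimilation]
  vervimmi → vervimi   [degemination]
  vervimi (rule 3 does not apply)
  vervimi (rule 4 does not apply)
  vervimi → vervim   [apocope]
  vervim (rule 6 does not apply)
  giving Ormekish vervim.
If borrowed from Tarakic 'vervemme' after the early changes, it would undergo only the recent ones:
  rule 4 (unconditioned shift): no change (vervemme)
  rule 5 (apocope): vervemme → vervemm
  rule 6 (intervocalic voicing): no change (vervemm)
  ⇒ as a loan: vervemm
Ormekish 'vervemm' matches the loan outcome 'vervemm', not the inherited 'vervim' — it skipped the early Ormekish changes, so it was borrowed from Tarakic.

borrowed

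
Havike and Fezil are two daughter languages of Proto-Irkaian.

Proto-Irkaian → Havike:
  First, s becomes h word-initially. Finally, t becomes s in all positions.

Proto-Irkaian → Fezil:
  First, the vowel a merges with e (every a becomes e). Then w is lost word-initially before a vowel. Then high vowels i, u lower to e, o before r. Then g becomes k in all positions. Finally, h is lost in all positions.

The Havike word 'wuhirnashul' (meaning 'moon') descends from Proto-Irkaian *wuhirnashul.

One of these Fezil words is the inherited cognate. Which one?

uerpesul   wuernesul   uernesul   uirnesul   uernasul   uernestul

Fezil: *wuhirnashul > wuhirneshul > uhirneshul > uherneshul > uernesul  (by vowel merger, glide loss, pre-rhotic lowering, h-loss)
Only 'uernesul' matches the regular Fezil development of *wuhirnashul.

uernesul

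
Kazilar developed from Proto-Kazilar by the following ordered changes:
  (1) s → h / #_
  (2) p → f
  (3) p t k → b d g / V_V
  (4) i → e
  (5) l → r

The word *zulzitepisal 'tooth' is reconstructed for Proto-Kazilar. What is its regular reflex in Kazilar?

Kazilar: *zulzitepisal
  zulzitepisal (rule 1 does not apply)
  zulzitepisal → zulzitefisal   [unconditioned shift]
  zulzitefisal → zulzidefisal   [intervocalic voicing]
  zulzidefisal → zulzedefesal   [vowel merger]
  zulzedefesal → zurzedefesar   [unconditioned shift]
  giving Kazilar zurzedefesar.

zurzedefesar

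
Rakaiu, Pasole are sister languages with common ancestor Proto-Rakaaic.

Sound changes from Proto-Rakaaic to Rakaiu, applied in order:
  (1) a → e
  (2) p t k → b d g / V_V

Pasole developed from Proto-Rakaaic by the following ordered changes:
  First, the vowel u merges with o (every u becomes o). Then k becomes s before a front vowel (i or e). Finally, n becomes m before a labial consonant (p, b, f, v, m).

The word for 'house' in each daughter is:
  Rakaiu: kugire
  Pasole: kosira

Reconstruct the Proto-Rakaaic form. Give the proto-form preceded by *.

Position 6: Rakaiu has e, Pasole has a. Pasole preserves a here (none of its changes turn any other segment into a), so the proto-segment is *a.
Position 3: Rakaiu has g, Pasole has s. Taking the neighbouring segments as reconstructed: Rakaiu g could go back to *k or *g; Pasole s could go back to *k or *s — the one source consistent with every daughter is *k.
This points to *kukira. Verify forward in each daughter:
Rakaiu: start from *kukira.
  rule 1 (vowel merger): kukira → kukire
  rule 2 (intervocalic voicing): kukire → kugire
  ⇒ Rakaiu kugire
Pasole: *kukira > kokira > kosira  (by vowel merger, palatalisation)
No other proto-form is consistent with every reflex, so the reconstruction is *kukira.

*kukira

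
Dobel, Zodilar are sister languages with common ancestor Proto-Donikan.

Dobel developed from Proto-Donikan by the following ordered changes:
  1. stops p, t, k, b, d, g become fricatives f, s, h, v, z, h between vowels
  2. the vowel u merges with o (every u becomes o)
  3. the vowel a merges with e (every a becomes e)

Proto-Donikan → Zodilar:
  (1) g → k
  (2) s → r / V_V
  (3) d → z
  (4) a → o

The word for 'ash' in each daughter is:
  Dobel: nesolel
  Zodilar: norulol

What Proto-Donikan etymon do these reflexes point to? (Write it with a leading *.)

Position 4: Dobel has o, Zodilar has u. Zodilar preserves u here (none of its changes turn any other segment into u), so the proto-segment is *u.
Position 3: Dobel has s, Zodilar has r. Taking the neighbouring segments as reconstructed: Dobel s could go back to *t or *s; Zodilar r could go back to *s or *r — the one source consistent with every daughter is *s.
Position 6: Dobel has e, Zodilar has o. Taking the neighbouring segments as reconstructed: Dobel e could go back to *a or *e; Zodilar o could go back to *a or *o — the one source consistent with every daughter is *a.
Verify the candidate proto-form against each daughter:
Dobel: start from *nasulal.
  rule 1: no change — nasulal
  rule 2 (vowel merger): nasulal → nasolal
  rule 3 (vowel merger): nasolal → nesolel
  ⇒ Dobel nesolel
Zodilar: *nasulal
  nasulal (rule 1 does not apply)
  nasulal → narulal   [rhotacism]
  narulal (rule 3 does not apply)
  narulal → norulol   [vowel merger]
  giving Zodilar norulol.
*nasulal is the unique common source.

*nasulal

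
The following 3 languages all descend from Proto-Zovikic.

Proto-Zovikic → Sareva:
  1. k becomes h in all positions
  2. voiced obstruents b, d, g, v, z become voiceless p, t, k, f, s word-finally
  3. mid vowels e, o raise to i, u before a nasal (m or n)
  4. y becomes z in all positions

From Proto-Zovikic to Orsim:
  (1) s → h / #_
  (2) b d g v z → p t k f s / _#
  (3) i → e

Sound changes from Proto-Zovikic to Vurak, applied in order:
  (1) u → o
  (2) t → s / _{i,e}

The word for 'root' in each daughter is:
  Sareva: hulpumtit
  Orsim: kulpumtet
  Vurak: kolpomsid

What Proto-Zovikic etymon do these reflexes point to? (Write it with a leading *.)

*kulpumtid

Position 2: Sareva has u, Orsim has u, Vurak has o. Orsim preserves u here (none of its changes turn any other segment into u), so the proto-segment is *u.
Position 8: Sareva has i, Orsim has e, Vurak has i. Vurak preserves i here (none of its changes turn any other segment into i), so the proto-segment is *i.
This points to *kulpumtid. Verify forward in each daughter:
Sareva: start from *kulpumtid.
  rule 1 (unconditioned shift): kulpumtid → hulpumtid
  rule 2 (final devoicing): hulpumtid → hulpumtit
  rule 3: no change — hulpumtit
  rule 4: no change — hulpumtit
  ⇒ Sareva hulpumtit
Orsim: *kulpumtid > kulpumtit > kulpumtet  (by final devoicing, vowel merger)
Vurak: *kulpumtid > kolpomtid > kolpomsid  (by vowel merger, palatalisation)
Only *kulpumtid yields all of Sareva hulpumtit, Orsim kulpumtet, Vurak kolpomsid.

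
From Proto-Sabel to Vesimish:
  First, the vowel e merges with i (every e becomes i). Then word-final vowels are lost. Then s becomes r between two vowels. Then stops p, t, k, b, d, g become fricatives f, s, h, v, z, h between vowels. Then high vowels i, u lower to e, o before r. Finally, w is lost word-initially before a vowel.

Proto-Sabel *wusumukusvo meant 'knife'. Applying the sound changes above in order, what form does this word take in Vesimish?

orumuhusv

Vesimish: start from *wusumukusvo.
  rule 1: no change — wusumukusvo
  rule 2 (apocope): wusumukusvo → wusumukusv
  rule 3 (rhotacism): wusumukusv → wurumukusv
  rule 4 (intervocalic lenition): wurumukusv → wurumuhusv
  rule 5 (pre-rhotic lowering): wurumuhusv → worumuhusv
  rule 6 (glide loss): worumuhusv → orumuhusv
  ⇒ Vesimish orumuhusv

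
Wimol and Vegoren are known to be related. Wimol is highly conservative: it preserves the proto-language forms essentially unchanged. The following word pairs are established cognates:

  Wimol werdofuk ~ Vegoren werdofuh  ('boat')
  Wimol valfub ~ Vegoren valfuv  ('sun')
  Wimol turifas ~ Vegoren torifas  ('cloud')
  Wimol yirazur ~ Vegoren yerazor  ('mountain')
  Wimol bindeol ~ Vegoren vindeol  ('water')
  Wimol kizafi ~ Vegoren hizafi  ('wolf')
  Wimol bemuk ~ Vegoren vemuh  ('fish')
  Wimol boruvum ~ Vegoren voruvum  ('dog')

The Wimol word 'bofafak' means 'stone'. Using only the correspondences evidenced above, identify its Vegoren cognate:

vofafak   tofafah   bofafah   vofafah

boruvum ~ voruvum — Wimol b corresponds to Vegoren v word-initially before a back vowel.
werdofuk ~ werdofuh, bemuk ~ vemuh — Wimol k corresponds to Vegoren h word-finally.
Applying these to Wimol 'bofafak':
  bofafak → vofafak   (b→v word-initially before a back vowel)
  vofafak → vofafah   (k→h word-finally)
So the Vegoren cognate is 'vofafah'.

vofafah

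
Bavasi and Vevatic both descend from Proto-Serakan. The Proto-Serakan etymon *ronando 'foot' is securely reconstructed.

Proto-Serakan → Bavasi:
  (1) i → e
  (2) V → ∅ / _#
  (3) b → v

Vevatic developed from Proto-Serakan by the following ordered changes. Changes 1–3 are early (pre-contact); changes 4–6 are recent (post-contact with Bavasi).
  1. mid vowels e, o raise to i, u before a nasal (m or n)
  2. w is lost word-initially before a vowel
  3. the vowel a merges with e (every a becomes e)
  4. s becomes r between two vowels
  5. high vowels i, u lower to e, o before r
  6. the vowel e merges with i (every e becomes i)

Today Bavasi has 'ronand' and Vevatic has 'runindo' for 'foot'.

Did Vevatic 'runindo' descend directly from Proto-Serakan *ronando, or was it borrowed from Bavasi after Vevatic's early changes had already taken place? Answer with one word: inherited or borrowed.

If inherited, *ronando would pass through all of Vevatic's changes:
Vevatic: *ronando
  ronando → runando   [pre-nasal raising]
  runando (rule 2 does not apply)
  runando → runendo   [vowel merger]
  runendo (rule 4 does not apply)
  runendo (rule 5 does not apply)
  runendo → runindo   [vowel merger]
  giving Vevatic runindo.
If borrowed from Bavasi 'ronand' after the early changes, it would undergo only the recent ones:
  rule 4 (rhotacism): no change (ronand)
  rule 5 (pre-rhotic lowering): no change (ronand)
  rule 6 (vowel merger): no change (ronand)
  ⇒ as a loan: ronand
Vevatic 'runindo' matches the inherited outcome exactly, so it is an inherited cognate, not a loan.

inherited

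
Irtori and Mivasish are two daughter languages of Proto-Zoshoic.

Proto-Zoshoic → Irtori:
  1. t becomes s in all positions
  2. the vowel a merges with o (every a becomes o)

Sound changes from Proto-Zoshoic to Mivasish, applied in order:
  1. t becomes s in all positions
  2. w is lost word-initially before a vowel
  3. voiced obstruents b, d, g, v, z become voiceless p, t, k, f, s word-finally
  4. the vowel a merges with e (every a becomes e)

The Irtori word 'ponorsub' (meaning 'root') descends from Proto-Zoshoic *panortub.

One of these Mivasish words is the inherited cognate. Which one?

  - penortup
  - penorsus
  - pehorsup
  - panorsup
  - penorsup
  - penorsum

Mivasish: *panortub
  panortub → panorsub   [unconditioned shift]
  panorsub (rule 2 does not apply)
  panorsub → panorsup   [final devoicing]
  panorsup → penorsup   [vowel merger]
  giving Mivasish penorsup.
Among the options, 'penorsup' alone shows every Mivasish change applied in order.

penorsup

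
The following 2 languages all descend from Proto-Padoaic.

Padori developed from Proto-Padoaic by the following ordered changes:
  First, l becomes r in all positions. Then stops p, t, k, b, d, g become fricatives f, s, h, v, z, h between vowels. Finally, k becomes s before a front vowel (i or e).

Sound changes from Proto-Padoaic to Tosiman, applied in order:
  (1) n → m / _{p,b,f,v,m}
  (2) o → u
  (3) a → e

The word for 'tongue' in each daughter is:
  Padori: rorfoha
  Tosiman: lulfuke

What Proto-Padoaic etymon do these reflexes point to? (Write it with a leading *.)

*lolfoka

Position 2: Padori has o, Tosiman has u. Padori preserves o here (none of its changes turn any other segment into o), so the proto-segment is *o.
Position 7: Padori has a, Tosiman has e. Padori preserves a here (none of its changes turn any other segment into a), so the proto-segment is *a.
Verify the candidate proto-form against each daughter:
Padori: *lolfoka > rorfoka > rorfoha  (by unconditioned shift, intervocalic lenition)
Tosiman: *lolfoka
  lolfoka (rule 1 does not apply)
  lolfoka → lulfuka   [vowel merger]
  lulfuka → lulfuke   [vowel merger]
  giving Tosiman lulfuke.
No other proto-form is consistent with every reflex, so the reconstruction is *lolfoka.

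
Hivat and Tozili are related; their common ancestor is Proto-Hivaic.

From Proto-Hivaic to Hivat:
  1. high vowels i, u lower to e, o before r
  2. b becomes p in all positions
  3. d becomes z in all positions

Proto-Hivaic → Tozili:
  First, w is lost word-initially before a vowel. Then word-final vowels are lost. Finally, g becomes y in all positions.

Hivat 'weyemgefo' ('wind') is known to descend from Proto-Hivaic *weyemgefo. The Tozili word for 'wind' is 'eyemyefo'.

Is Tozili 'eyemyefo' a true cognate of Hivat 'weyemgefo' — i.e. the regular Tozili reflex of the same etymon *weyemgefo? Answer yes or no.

no

Derive the expected Tozili reflex of *weyemgefo:
Tozili: *weyemgefo
  weyemgefo → eyemgefo   [glide loss]
  eyemgefo → eyemgef   [apocope]
  eyemgef → eyemyef   [unconditioned shift]
  giving Tozili eyemyef.
The regular Tozili reflex would be 'eyemyef', but the attested form is 'eyemyefo'. The correspondence is irregular, so they are not cognates (the Tozili form has a different source).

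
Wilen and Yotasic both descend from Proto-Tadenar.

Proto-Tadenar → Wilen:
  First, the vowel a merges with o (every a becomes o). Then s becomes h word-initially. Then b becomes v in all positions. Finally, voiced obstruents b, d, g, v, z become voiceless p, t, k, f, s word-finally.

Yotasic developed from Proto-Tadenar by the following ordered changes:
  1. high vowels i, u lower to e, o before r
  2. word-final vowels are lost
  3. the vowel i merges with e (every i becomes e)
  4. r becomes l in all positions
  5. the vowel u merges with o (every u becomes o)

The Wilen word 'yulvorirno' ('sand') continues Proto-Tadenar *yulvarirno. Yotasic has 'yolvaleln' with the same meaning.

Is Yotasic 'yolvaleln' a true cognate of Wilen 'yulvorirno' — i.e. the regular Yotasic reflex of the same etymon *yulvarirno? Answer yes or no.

Derive the expected Yotasic reflex of *yulvarirno:
Yotasic: *yulvarirno > yulvarerno > yulvarern > yulvaleln > yolvaleln  (by pre-rhotic lowering, apocope, unconditioned shift, vowel merger)
Yotasic 'yolvaleln' matches the regular reflex exactly, so the pair is cognate.

yes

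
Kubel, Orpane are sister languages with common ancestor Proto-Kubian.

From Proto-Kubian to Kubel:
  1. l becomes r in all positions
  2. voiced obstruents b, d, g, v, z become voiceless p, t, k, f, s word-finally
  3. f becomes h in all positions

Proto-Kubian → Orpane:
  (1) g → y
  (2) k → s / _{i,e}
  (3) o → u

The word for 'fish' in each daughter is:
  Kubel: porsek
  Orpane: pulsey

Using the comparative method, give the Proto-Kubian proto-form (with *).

*polseg

Position 6: Kubel has k, Orpane has y. Taking the neighbouring segments as reconstructed: Kubel k could go back to *k or *g; Orpane y could go back to *g or *y — the one source consistent with every daughter is *g.
Position 2: Kubel has o, Orpane has u. Kubel preserves o here (none of its changes turn any other segment into o), so the proto-segment is *o.
Position 3: Kubel has r, Orpane has l. Orpane preserves l here (none of its changes turn any other segment into l), so the proto-segment is *l.
Continuing position by position gives *polseg; check it forward:
Kubel: start from *polseg.
  rule 1 (unconditioned shift): polseg → porseg
  rule 2 (final devoicing): porseg → porsek
  rule 3: no change — porsek
  ⇒ Kubel porsek
Orpane: *polseg > polsey > pulsey  (by unconditioned shift, vowel merger)
Only *polseg yields all of Kubel porsek, Orpane pulsey.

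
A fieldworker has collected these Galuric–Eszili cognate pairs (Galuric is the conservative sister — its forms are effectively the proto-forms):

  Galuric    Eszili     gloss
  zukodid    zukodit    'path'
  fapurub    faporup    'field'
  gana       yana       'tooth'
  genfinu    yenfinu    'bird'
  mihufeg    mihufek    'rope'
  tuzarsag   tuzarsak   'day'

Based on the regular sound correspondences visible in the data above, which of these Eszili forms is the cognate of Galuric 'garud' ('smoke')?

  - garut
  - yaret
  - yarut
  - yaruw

gana ~ yana — Galuric g corresponds to Eszili y word-initially before a back vowel.
zukodid ~ zukodit — Galuric d corresponds to Eszili t word-finally.
Applying these to Galuric 'garud':
  garud → yarud   (g→y word-initially before a back vowel)
  yarud → yarut   (d→t word-finally)
So the Eszili cognate is 'yarut'.

yarut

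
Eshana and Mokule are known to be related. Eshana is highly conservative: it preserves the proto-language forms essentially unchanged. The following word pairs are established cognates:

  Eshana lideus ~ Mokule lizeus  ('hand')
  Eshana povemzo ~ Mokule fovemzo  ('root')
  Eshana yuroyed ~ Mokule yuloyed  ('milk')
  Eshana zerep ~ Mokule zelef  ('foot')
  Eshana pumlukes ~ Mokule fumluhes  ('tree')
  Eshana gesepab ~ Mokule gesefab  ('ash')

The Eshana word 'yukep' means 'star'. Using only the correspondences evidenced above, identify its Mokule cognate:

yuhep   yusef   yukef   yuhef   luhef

yuhef

pumlukes ~ fumluhes — Eshana k corresponds to Mokule h between vowels (before a front vowel).
zerep ~ zelef — Eshana p corresponds to Mokule f word-finally.
Applying these to Eshana 'yukep':
  yukep → yuhep   (k→h between vowels (before a front vowel))
  yuhep → yuhef   (p→f word-finally)
So the Mokule cognate is 'yuhef'.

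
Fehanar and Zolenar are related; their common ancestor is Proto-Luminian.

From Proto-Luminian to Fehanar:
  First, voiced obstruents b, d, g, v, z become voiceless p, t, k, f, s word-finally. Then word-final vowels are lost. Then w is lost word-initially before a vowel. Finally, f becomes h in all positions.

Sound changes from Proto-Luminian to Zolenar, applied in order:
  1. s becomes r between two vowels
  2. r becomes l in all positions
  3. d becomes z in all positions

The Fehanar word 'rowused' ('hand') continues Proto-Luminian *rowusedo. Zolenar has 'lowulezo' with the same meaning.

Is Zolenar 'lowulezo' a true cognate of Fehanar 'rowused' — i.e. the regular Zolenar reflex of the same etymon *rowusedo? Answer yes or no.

Derive the expected Zolenar reflex of *rowusedo:
Zolenar: *rowusedo > rowuredo > lowuledo > lowulezo  (by rhotacism, unconditioned shift, unconditioned shift)
Zolenar 'lowulezo' matches the regular reflex exactly, so the pair is cognate.

yes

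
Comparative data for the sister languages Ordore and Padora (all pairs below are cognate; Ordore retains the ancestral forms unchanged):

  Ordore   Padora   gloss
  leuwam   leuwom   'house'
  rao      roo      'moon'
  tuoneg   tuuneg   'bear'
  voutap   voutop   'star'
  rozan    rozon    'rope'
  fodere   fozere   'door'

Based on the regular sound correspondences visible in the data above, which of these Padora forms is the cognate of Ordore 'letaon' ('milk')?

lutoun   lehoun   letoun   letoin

letoun

rao ~ roo — Ordore a corresponds to Padora o after a consonant, before a back vowel.
tuoneg ~ tuuneg — Ordore o corresponds to Padora u after a vowel, before a nasal.
Applying these to Ordore 'letaon':
  letaon → letoon   (a→o after a consonant, before a back vowel)
  letoon → letoun   (o→u after a vowel, before a nasal)
So the Padora cognate is 'letoun'.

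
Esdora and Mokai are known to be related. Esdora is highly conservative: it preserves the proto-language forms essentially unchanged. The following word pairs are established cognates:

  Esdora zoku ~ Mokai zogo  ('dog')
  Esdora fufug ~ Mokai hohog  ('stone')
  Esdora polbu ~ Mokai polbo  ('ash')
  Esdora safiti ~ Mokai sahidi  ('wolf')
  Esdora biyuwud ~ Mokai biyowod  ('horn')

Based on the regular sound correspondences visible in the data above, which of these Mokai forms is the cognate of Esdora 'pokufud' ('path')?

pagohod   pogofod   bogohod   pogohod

pogohod

zoku ~ zogo — Esdora k corresponds to Mokai g between vowels (before a back vowel).
fufug ~ hohog — Esdora u corresponds to Mokai o after a consonant, before a labial obstruent.
fufug ~ hohog — Esdora f corresponds to Mokai h between vowels (before a back vowel).
fufug ~ hohog, biyuwud ~ biyowod — Esdora u corresponds to Mokai o after a consonant, before a consonant other than r, m, n, p, b, f, v.
Applying these to Esdora 'pokufud':
  pokufud → pogufud   (k→g between vowels (before a back vowel))
  pogufud → pogofud   (u→o after a consonant, before a labial obstruent)
  pogofud → pogohud   (f→h between vowels (before a back vowel))
  pogohud → pogohod   (u→o after a consonant, before a consonant other than r, m, n, p, b, f, v)
So the Mokai cognate is 'pogohod'.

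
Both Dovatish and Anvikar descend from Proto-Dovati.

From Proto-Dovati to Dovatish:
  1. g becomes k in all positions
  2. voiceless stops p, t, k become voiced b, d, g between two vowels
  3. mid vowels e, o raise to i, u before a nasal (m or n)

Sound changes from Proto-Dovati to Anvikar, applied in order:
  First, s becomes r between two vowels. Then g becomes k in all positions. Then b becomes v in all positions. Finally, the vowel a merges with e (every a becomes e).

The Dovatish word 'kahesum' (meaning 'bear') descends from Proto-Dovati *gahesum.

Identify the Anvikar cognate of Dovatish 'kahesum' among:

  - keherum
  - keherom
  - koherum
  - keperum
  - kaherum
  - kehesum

keherum

Anvikar: *gahesum
  gahesum → gaherum   [rhotacism]
  gaherum → kaherum   [unconditioned shift]
  kaherum (rule 3 does not apply)
  kaherum → keherum   [vowel merger]
  giving Anvikar keherum.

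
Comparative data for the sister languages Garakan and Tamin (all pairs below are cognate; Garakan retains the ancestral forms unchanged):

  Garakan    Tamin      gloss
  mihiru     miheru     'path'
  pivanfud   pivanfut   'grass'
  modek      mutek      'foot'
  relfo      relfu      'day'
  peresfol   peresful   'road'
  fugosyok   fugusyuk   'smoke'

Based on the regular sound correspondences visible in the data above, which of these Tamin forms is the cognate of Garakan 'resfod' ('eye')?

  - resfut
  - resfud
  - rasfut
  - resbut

resfut

modek ~ mutek, peresfol ~ peresful — Garakan o corresponds to Tamin u after a consonant, before a consonant other than r, m, n, p, b, f, v.
pivanfud ~ pivanfut — Garakan d corresponds to Tamin t word-finally.
Applying these to Garakan 'resfod':
  resfod → resfud   (o→u after a consonant, before a consonant other than r, m, n, p, b, f, v)
  resfud → resfut   (d→t word-finally)
So the Tamin cognate is 'resfut'.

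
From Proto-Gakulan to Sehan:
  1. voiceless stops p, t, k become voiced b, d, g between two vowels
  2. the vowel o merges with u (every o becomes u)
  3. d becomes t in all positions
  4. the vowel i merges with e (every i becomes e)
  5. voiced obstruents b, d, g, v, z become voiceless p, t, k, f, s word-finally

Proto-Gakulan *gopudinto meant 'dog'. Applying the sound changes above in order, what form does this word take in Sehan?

Sehan: *gopudinto > gobudinto > gubudintu > gubutintu > gubutentu  (by intervocalic voicing, vowel merger, unconditioned shift, vowel merger)

gubutentu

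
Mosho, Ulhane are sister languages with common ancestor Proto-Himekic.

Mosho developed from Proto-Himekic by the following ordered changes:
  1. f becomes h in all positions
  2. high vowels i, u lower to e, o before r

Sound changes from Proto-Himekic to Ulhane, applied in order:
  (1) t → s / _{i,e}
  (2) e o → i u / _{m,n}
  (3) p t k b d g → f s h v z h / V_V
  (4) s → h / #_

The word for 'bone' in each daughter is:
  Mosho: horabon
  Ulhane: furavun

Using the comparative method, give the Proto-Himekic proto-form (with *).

*furabon

Position 5: Mosho has b, Ulhane has v. Mosho preserves b here (none of its changes turn any other segment into b), so the proto-segment is *b.
Position 2: Mosho has o, Ulhane has u. Taking the neighbouring segments as reconstructed: Mosho o could go back to *o or *u; Ulhane u can only go back to *u — the one source consistent with every daughter is *u.
This points to *furabon. Verify forward in each daughter:
Mosho: *furabon
  furabon → hurabon   [unconditioned shift]
  hurabon → horabon   [pre-rhotic lowering]
  giving Mosho horabon.
Ulhane: *furabon > furabun > furavun  (by pre-nasal raising, intervocalic lenition)
*furabon is the unique common source.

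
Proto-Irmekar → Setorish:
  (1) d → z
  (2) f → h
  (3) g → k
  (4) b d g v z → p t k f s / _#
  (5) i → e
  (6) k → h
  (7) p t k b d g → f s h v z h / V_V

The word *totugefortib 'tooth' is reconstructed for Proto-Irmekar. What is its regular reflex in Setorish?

tosuhehortep

Setorish: *totugefortib > totugehortib > totukehortib > totukehortip > totukehortep > totuhehortep > tosuhehortep  (by unconditioned shift, unconditioned shift, final devoicing, vowel merger, unconditioned shift, intervocalic lenition)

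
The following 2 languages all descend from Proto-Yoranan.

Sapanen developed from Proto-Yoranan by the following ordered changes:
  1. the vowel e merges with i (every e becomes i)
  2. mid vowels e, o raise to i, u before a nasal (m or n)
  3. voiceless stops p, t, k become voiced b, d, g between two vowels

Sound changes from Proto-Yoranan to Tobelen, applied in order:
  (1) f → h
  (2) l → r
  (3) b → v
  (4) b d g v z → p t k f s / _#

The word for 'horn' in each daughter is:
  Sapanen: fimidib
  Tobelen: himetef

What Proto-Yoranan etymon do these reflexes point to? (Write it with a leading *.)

*fimeteb

Position 4: Sapanen has i, Tobelen has e. Tobelen preserves e here (none of its changes turn any other segment into e), so the proto-segment is *e.
Position 6: Sapanen has i, Tobelen has e. Tobelen preserves e here (none of its changes turn any other segment into e), so the proto-segment is *e.
Position 5: Sapanen has d, Tobelen has t. Taking the neighbouring segments as reconstructed: Sapanen d could go back to *t or *d; Tobelen t can only go back to *t — the one source consistent with every daughter is *t.
Verify the candidate proto-form against each daughter:
Sapanen: *fimeteb
  fimeteb → fimitib   [vowel merger]
  fimitib (rule 2 does not apply)
  fimitib → fimidib   [intervocalic voicing]
  giving Sapanen fimidib.
Tobelen: *fimeteb
  fimeteb → himeteb   [unconditioned shift]
  himeteb (rule 2 does not apply)
  himeteb → himetev   [unconditioned shift]
  himetev → himetef   [final devoicing]
  giving Tobelen himetef.
No other proto-form is consistent with every reflex, so the reconstruction is *fimeteb.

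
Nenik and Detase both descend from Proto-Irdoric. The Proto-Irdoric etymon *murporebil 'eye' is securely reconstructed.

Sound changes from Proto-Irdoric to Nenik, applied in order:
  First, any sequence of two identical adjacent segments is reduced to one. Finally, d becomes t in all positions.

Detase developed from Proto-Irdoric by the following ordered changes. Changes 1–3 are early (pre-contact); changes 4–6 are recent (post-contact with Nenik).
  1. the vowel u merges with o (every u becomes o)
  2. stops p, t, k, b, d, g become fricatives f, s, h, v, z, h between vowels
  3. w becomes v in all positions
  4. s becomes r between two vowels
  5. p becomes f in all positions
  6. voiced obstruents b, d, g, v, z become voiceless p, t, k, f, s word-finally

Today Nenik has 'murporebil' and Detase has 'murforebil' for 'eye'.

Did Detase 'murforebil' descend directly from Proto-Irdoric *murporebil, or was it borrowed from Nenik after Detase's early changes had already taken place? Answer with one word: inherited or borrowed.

If inherited, *murporebil would pass through all of Detase's changes:
Detase: start from *murporebil.
  rule 1 (vowel merger): murporebil → morporebil
  rule 2 (intervocalic lenition): morporebil → morporevil
  rule 3: no change — morporevil
  rule 4: no change — morporevil
  rule 5 (unconditioned shift): morporevil → morforevil
  rule 6: no change — morforevil
  ⇒ Detase morforevil
If borrowed from Nenik 'murporebil' after the early changes, it would undergo only the recent ones:
  rule 4 (rhotacism): no change (murporebil)
  rule 5 (unconditioned shift): murporebil → murforebil
  rule 6 (final devoicing): no change (murforebil)
  ⇒ as a loan: murforebil
Detase 'murforebil' matches the loan outcome 'murforebil', not the inherited 'morforevil' — it skipped the early Detase changes, so it was borrowed from Nenik.

borrowed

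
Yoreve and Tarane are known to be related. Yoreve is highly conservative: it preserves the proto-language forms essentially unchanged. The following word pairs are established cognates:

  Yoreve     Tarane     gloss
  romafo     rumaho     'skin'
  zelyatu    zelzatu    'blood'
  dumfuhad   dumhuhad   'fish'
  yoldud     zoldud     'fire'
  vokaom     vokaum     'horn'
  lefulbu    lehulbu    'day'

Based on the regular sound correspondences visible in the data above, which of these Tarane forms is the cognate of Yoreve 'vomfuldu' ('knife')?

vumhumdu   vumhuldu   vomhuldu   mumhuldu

vumhuldu

romafo ~ rumaho — Yoreve o corresponds to Tarane u after a consonant, before a nasal.
dumfuhad ~ dumhuhad — Yoreve f corresponds to Tarane h after a consonant, before a back vowel.
Applying these to Yoreve 'vomfuldu':
  vomfuldu → vumfuldu   (o→u after a consonant, before a nasal)
  vumfuldu → vumhuldu   (f→h after a consonant, before a back vowel)
So the Tarane cognate is 'vumhuldu'.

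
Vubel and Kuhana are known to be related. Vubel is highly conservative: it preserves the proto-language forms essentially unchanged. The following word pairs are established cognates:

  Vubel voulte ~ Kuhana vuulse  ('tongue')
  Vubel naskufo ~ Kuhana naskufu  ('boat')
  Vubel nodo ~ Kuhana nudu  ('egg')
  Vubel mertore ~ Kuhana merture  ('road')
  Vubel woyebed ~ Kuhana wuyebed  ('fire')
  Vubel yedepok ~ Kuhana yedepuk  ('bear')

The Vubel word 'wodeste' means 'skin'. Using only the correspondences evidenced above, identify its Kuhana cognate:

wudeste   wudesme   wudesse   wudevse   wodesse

nodo ~ nudu, woyebed ~ wuyebed — Vubel o corresponds to Kuhana u after a consonant, before a consonant other than r, m, n, p, b, f, v.
voulte ~ vuulse — Vubel t corresponds to Kuhana s after a consonant, before a front vowel.
Applying these to Vubel 'wodeste':
  wodeste → wudeste   (o→u after a consonant, before a consonant other than r, m, n, p, b, f, v)
  wudeste → wudesse   (t→s after a consonant, before a front vowel)
So the Kuhana cognate is 'wudesse'.

wudesse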